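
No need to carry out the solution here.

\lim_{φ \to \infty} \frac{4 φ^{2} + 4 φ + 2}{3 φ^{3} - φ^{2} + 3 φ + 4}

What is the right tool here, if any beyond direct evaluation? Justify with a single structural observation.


Method: dominant-term comparison — at large φ only the top-degree terms survive; compare the leading terms and the limit falls out. l'Hôpital's at-infinity variant applies to the expression viewed as a single quotient; the leading-term comparison is the direct route.


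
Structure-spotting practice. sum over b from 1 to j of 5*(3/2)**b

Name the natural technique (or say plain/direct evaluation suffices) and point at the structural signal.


Method: the geometric series formula — check a ratio of consecutive terms: it is 3/2, independent of the index, so the geometric formula closes the sum.


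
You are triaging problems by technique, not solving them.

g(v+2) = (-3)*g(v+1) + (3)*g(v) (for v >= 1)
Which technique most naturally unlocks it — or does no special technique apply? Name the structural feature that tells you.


Diagnosis: the characteristic-root method — the recurrence is linear and homogeneous with constant coefficients, so the ansatz r^v turns it into a polynomial equation for r.


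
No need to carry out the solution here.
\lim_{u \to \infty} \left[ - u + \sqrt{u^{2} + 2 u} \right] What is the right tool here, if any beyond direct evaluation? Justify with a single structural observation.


Diagnosis: conjugate multiplication — neither \sqrt{u^{2} + 2 u} nor u converges alone, so rewrite their difference as a conjugate-rationalized quotient first.


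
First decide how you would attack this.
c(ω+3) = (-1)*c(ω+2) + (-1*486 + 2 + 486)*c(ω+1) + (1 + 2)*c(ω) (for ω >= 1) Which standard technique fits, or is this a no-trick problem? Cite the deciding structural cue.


Method: the characteristic-root method — the recurrence is linear and homogeneous with constant coefficients, so the ansatz r^ω turns it into a polynomial equation for r.


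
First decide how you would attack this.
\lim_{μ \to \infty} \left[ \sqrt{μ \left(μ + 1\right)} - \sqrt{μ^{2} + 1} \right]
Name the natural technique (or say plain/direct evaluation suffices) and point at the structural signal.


Technique: conjugate multiplication — the difference \sqrt{μ \left(μ + 1\right)} - \sqrt{μ^{2} + 1} is an ∞ − ∞ stalemate; its conjugate partner breaks the tie.


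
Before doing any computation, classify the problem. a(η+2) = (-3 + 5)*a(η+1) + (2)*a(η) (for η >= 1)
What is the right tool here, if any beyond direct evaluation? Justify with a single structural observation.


Verdict: the characteristic-root method — the recurrence treats every index alike (constant coefficients, no forcing) — precisely the regime where r^η trials close it.


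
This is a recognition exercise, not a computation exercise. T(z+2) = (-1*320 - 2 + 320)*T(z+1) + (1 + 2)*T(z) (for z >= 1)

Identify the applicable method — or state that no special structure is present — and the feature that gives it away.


Diagnosis: the characteristic-root method — this is the constant-coefficient homogeneous case — the whole solution in z reduces to a polynomial's roots.


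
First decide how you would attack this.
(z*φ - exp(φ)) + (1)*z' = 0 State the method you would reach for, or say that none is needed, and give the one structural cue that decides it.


Method: a linear integrating factor — arrange it as z' + φ·z = (the forcing term) and the integrating factor does the rest.


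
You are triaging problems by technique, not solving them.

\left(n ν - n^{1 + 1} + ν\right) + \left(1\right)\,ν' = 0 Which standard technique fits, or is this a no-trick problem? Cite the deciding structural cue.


Technique: a linear integrating factor — linear in the unknown with genuine forcing: multiply through by the exponential of the integrated coefficient and the left side closes into one derivative.


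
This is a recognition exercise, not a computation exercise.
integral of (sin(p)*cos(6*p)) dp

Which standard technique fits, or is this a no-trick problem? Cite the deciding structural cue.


Best approach: a trigonometric identity — sin(p)*cos(6*p) mixes two frequencies; the product-to-sum identity splits it into single-frequency sinusoids.


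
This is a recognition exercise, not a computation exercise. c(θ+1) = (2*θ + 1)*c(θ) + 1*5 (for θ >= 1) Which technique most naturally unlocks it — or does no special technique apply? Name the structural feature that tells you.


Technique: a summation factor — the coefficient 2*θ + 1 drifts with the index, so no fixed root exists; normalizing by the cumulative product telescopes it.


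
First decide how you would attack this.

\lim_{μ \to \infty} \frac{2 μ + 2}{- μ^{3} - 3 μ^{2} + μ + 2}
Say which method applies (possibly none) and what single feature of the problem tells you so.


Diagnosis: dominant-term comparison — divide by the highest power of μ present: lower-order terms vanish and the dominant ratio remains. As a single quotient, the ∞/∞ shape would yield to repeated differentiation as well — the growth comparison gets there in one look.


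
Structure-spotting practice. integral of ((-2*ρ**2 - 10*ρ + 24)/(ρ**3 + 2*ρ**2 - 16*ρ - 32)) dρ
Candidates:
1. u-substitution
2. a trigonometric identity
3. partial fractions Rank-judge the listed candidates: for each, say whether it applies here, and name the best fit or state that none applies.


Method: partial fractions — a proper rational integrand over the factorable ρ**3 + 2*ρ**2 - 16*ρ - 32: partial fractions reduce it to elementary pieces.
- u-substitution — no subexpression of the integrand serves as a whole-integral substitution inner — individual terms may offer their own, but none carries its derivative as a factor of the full integrand; a working change of variable would have to be constructed from outside the expression.
- a trigonometric identity — with no trigonometric functions present, identity rewriting has no target.
- partial fractions — applies; the problem has the shape this method handles.


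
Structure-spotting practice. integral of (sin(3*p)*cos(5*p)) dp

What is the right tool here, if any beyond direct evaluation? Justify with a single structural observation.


Best approach: a trigonometric identity — split sin(3*p)*cos(5*p) with the angle-addition identities: the resulting sum integrates term by term.


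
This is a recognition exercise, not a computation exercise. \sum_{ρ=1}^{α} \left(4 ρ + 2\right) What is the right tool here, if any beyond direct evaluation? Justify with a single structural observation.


Diagnosis: no special technique — no cancellation, no constant ratio, no binomial weights — just polynomial terms summed directly.


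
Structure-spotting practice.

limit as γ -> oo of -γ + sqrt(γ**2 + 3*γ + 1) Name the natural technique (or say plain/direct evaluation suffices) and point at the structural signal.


Diagnosis: conjugate multiplication — both pieces blow up but their difference is finite; the conjugate trick rationalizes sqrt(γ**2 + 3*γ + 1) - γ.


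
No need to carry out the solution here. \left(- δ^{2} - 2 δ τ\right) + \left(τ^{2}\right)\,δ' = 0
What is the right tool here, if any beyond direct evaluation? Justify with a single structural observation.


Technique: the homogeneous substitution — the slope is degree-zero homogeneous: the ratio substitution v = δ/τ collapses it. A Bernoulli substitution is a fair alternative on this equation directly; the homogeneous reading takes it as given.


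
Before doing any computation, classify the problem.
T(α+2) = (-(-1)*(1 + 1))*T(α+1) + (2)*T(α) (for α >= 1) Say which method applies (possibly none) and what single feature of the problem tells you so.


Diagnosis: the characteristic-root method — fixed numeric weights on consecutive terms and no forcing term added: the root method in its home territory.


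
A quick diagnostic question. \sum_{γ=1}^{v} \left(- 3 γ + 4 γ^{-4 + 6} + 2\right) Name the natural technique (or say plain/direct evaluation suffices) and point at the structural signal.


Diagnosis: no special technique — the summand is a plain polynomial in γ (expanding first if it arrives factored); standard power-sum formulas evaluate it term by term.


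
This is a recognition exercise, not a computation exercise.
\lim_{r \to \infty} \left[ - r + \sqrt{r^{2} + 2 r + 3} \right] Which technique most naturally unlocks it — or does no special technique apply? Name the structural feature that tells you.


Best approach: conjugate multiplication — two divergent pieces with a minus sign between them and a radical in the mix: rationalize \sqrt{r^{2} + 2 r + 3} - r before any limit law applies.


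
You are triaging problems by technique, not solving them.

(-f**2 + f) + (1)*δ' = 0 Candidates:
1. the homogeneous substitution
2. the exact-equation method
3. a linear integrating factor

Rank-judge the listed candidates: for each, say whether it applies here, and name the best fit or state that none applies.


Diagnosis: no special technique — with δ absent the equation is not coupled at all: direct integration in f.
- the homogeneous substitution — rescaling both variables together changes the slope, so no ratio substitution collapses it.
- the exact-equation method — with the unknown absent from both coefficients, the cross-partial test holds emptily — nothing for the exact method to work on.
- a linear integrating factor: with the unknown absent the integrating factor is a formality; direct integration is the working structure.


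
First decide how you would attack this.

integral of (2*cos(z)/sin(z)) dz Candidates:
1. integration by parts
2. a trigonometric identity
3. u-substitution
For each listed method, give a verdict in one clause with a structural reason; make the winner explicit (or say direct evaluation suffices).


Technique: u-substitution — structure check: outer function, inner expression sin(z), inner derivative as a factor — the classic u = sin(z) pattern.
- integration by parts — the integrand does not split as a nonconstant polynomial times an exp, sine, cosine of a linear argument, or logarithm — no polynomial-kernel parts product to differentiate one side of.
- a trigonometric identity: neither the even-power reduction nor the product-to-sum identity applies to this structure.
- u-substitution: applicable, and directly so.


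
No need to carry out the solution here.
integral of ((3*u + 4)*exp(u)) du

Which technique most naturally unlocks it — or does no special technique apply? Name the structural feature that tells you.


Best approach: integration by parts — a polynomial 3*u + 4 against the kernel exp(u) is the signature bounded-ladder case for integration by parts.


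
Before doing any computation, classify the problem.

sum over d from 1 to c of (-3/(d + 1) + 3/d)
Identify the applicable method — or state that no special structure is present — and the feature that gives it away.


Diagnosis: telescoping — the summand is 3/d minus the same expression shifted by one, so consecutive terms cancel in pairs.


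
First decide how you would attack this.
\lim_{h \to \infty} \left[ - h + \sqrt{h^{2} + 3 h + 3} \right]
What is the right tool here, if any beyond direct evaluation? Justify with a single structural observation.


Verdict: conjugate multiplication — infinity minus infinity with a radical in play — multiply by the conjugate so the divergences of \sqrt{h^{2} + 3 h + 3} and h annihilate.


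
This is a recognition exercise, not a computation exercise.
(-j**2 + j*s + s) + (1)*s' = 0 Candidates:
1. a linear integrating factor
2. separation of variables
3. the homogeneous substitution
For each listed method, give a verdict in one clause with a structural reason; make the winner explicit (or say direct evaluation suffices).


Method: a linear integrating factor — the unknown enters only to the first power against a nonzero forcing term — the integrating-factor template applies directly.
- a linear integrating factor: yes, a natural case for it.
- separation of variables — the two dependences are entangled, not a clean product of one-variable pieces.
- the homogeneous substitution — solved for the derivative, the right side changes under joint scaling of the two variables.


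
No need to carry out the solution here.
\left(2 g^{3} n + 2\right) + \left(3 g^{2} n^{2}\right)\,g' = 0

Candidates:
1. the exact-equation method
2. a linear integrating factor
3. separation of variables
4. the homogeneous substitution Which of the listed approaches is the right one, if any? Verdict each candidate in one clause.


Method: the exact-equation method — equality of cross partials is the green light — assemble the potential function term by term.
- the exact-equation method: a fit — the right tool for this form.
- a linear integrating factor: a nonlinear term in the unknown puts this outside the integrating-factor template.
- separation of variables — the two dependences do not factor apart.
- the homogeneous substitution: the slope is not a function of the ratio of the variables alone.


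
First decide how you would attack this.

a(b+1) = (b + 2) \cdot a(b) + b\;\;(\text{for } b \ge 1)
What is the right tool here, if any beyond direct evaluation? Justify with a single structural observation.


Verdict: a summation factor — first-order, linear, moving coefficient b + 2: the discrete analogue of an integrating factor handles it.


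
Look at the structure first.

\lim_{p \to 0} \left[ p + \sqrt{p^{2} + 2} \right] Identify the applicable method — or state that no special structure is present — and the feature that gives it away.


Best approach: no special technique — the expression is continuous at the evaluation point — substitute directly; no indeterminate form appears.


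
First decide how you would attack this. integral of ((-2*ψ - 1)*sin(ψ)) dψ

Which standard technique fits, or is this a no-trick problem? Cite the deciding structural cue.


Technique: integration by parts — differentiate -2*ψ - 1, integrate sin(ψ): each pass lowers the polynomial degree, so parts terminates.


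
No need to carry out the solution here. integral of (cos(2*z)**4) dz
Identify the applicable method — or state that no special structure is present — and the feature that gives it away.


Technique: a trigonometric identity — an even power like cos(2*z)**4 flattens under the half-angle identity into first-degree cosines you can integrate directly.


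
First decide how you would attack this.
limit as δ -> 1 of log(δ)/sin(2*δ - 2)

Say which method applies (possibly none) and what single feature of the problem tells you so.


Best approach: l'Hôpital's rule (0/0) — numerator and denominator both vanish at 1 — a genuine 0/0 form, which is exactly when l'Hôpital applies. The standard small-argument limits would also carry it; the rule is the systematic route.


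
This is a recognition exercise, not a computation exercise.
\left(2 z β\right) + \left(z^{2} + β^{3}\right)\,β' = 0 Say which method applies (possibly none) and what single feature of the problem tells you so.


Verdict: the exact-equation method — this form is already the differential of something: the matching mixed partials of 2 z β and z^{2} + β^{3} prove it.


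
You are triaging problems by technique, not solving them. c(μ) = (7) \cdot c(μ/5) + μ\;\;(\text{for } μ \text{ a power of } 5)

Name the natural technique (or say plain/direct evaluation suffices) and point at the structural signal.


Method: the master substitution — the argument contracts 5-fold per step: reindex μ exponentially and solve the linear recurrence in the new index.


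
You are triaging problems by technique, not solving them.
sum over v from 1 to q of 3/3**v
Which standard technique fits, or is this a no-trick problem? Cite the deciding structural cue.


Diagnosis: the geometric series formula — consecutive terms stand in a fixed index-free ratio — the geometric sum formula closes it.


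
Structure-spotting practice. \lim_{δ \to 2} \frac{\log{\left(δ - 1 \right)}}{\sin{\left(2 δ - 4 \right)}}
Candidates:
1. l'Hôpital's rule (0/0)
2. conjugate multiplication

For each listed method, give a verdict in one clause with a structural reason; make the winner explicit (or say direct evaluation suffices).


Best approach: l'Hôpital's rule (0/0) — both numerator and denominator vanish at 2: the genuine 0/0 indeterminate that l'Hôpital exists for. A first-order expansion at the point is an equally standard path; the rule packages it.
- l'Hôpital's rule (0/0) — applicable, and directly so.
- conjugate multiplication: rationalization has no target — no divergent radical difference appears.


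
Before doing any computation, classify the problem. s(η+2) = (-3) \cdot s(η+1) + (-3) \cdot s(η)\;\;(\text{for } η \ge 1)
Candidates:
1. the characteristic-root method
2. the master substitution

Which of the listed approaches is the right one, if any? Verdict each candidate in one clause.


Diagnosis: the characteristic-root method — every coefficient is a fixed number and the forcing is zero — substitute r^η and read off the root equation.
- the characteristic-root method — yes — fits the structure here.
- the master substitution: the recursion shifts the index rather than dividing it.


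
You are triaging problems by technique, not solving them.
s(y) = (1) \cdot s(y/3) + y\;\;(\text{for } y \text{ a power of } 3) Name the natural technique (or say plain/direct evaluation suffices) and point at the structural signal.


Verdict: the master substitution — treat m = log base 3 of y as the new clock: one recursion step advances m by one while y scales by 3.


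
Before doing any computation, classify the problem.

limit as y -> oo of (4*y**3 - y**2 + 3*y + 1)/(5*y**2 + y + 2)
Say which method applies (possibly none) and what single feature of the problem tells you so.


Best approach: dominant-term comparison — at large y only the top-degree terms survive; compare the leading terms and the limit falls out. As a single quotient, the ∞/∞ shape would yield to repeated differentiation as well — the growth comparison gets there in one look.


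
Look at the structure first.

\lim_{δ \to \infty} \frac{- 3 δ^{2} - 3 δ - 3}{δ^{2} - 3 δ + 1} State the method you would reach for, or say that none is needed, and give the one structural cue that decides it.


Verdict: dominant-term comparison — as δ grows, only the highest-degree terms matter — compare leading terms and read the limit off. l'Hôpital's at-infinity variant applies to the expression viewed as a single quotient; the leading-term comparison is the direct route.


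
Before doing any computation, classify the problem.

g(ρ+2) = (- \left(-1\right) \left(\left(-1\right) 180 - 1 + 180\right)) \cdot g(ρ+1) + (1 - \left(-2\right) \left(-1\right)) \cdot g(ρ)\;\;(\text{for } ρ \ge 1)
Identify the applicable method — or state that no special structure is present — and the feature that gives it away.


Technique: the characteristic-root method — every coefficient is a fixed number and the forcing is zero — substitute r^ρ and read off the root equation.


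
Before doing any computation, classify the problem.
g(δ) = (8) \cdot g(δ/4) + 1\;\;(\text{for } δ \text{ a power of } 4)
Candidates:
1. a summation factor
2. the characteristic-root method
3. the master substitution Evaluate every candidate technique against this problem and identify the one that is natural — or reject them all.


Technique: the master substitution — the argument shrinks by the factor 4, so measure the index on a logarithmic scale and the recursion becomes a shift.
- a summation factor: the recursion divides its index rather than shifting it — there is no previous-term chain for a summation factor to telescope.
- the characteristic-root method — a divided-index call is not the fixed-shift linear shape that characteristic roots solve.
- the master substitution — yes, a natural case for it.


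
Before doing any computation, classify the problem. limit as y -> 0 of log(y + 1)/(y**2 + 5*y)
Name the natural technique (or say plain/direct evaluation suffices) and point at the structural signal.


Verdict: l'Hôpital's rule (0/0) — both numerator and denominator vanish at 0: the genuine 0/0 indeterminate that l'Hôpital exists for. The standard small-argument limits would also carry it; the rule is the systematic route.


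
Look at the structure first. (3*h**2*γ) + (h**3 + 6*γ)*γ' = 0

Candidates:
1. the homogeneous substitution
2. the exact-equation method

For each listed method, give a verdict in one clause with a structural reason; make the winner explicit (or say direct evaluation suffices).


Technique: the exact-equation method — take the mixed partials of 3*h**2*γ and h**3 + 6*γ: they are equal, which certifies an exact differential.
- the homogeneous substitution — the slope does not depend on the ratio of the variables alone.
- the exact-equation method: applicable, and directly so.


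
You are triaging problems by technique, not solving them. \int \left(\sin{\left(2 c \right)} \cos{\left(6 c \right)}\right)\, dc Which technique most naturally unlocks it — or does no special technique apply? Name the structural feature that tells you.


Technique: a trigonometric identity — apply product-to-sum to \sin{\left(2 c \right)} \cos{\left(6 c \right)}: two clean single-angle terms replace one awkward product.


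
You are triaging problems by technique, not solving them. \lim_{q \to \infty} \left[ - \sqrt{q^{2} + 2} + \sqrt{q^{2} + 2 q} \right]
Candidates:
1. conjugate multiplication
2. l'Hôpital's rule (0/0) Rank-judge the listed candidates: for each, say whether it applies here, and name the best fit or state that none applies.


Verdict: conjugate multiplication — two divergent pieces with a minus sign between them and a radical in the mix: rationalize \sqrt{q^{2} + 2 q} - \sqrt{q^{2} + 2} before any limit law applies.
- conjugate multiplication — applies; the problem has the shape this method handles.
- l'Hôpital's rule (0/0) — no quotient structure at all: the clash is ∞ minus ∞, which rationalizing converts into a tractable ratio.


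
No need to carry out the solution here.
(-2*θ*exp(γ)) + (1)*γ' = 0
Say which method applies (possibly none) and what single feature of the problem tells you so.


Method: separation of variables — one side of the product carries the independent variable, the other the unknown — the textbook separation shape.


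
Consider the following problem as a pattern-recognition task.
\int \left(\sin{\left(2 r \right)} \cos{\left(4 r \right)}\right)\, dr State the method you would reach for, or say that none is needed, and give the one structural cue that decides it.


Best approach: a trigonometric identity — the identity turns \sin{\left(2 r \right)} \cos{\left(4 r \right)} into two lone cosines/sines, each trivially integrable.


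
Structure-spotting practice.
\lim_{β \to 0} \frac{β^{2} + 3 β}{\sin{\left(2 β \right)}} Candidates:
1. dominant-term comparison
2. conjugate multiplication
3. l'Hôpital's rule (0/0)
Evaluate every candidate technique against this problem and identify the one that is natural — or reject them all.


Best approach: l'Hôpital's rule (0/0) — the 0/0 form at 0 is the signature situation for l'Hôpital's rule. A local series expansion at the point resolves it as well; the rule is the packaged version of that step.
- dominant-term comparison: leading-power comparison does not apply to this form.
- conjugate multiplication — no difference of divergent radicals appears, so rationalizing has nothing to cancel.
- l'Hôpital's rule (0/0) — yes, a natural case for it.


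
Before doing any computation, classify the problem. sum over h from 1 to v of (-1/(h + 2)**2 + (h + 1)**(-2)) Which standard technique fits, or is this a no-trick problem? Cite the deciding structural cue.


Technique: telescoping — the summand is built as (h + 1)**(-2) minus its own successor — adjacent terms annihilate down the line.


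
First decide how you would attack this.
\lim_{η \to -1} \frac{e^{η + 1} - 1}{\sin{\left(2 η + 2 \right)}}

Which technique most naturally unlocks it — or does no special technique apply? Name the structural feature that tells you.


Technique: l'Hôpital's rule (0/0) — substituting -1 gives 0 over 0; differentiate top and bottom once and re-evaluate. A first-order expansion at the point is an equally standard path; the rule packages it.


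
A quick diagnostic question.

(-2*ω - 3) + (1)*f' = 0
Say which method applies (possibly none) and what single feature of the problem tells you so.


Technique: no special technique — the slope is a function of ω alone, so integrate both sides directly.


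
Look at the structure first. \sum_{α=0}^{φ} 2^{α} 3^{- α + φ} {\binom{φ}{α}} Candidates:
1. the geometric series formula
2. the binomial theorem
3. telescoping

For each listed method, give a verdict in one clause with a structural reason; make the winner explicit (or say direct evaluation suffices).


Verdict: the binomial theorem — the binomial coefficients weight matched powers of 2 and 3, which is exactly the expansion of a binomial power.
- the geometric series formula — the term-to-term ratio drifts with the index — the one thing the geometric formula cannot absorb.
- the binomial theorem — applicable, and directly so.
- telescoping — neither a shifted-difference shape nor integer-spaced poles are present.


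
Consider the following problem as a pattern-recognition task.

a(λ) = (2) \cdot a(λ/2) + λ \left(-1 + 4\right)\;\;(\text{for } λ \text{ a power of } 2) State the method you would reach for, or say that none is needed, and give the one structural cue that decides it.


Verdict: the master substitution — the argument contracts 2-fold per step: reindex λ exponentially and solve the linear recurrence in the new index.


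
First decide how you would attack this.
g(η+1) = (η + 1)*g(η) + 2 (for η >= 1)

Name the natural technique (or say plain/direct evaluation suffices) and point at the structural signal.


Diagnosis: a summation factor — first-order linear but the coefficient η + 1 moves with the index — divide by the cumulative product and telescope.


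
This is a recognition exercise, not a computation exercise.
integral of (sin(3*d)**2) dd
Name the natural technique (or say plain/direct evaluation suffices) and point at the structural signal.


Method: a trigonometric identity — apply power reduction to sin(3*d)**2; each application halves the trigonometric degree.


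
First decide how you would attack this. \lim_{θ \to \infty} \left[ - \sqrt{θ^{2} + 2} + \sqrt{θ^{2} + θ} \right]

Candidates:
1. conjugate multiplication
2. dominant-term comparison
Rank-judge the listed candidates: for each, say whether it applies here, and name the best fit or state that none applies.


Best approach: conjugate multiplication — the difference \sqrt{θ^{2} + θ} - \sqrt{θ^{2} + 2} is an ∞ − ∞ stalemate; its conjugate partner breaks the tie.
- conjugate multiplication — applies; the problem has the shape this method handles.
- dominant-term comparison: no dominant-degree comparison decides it.


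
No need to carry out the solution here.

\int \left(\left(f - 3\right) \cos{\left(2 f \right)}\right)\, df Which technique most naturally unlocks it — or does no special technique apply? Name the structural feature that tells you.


Technique: integration by parts — the integrand splits as f - 3 times \cos{\left(2 f \right)} — repeatedly differentiating the polynomial part kills it, which is the parts ladder.


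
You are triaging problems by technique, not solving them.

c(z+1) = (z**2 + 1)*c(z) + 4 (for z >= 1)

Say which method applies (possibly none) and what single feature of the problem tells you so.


Verdict: a summation factor — it is first-order linear but the coefficient z**2 + 1 depends on the index, so multiply through by a summation factor to telescope it.


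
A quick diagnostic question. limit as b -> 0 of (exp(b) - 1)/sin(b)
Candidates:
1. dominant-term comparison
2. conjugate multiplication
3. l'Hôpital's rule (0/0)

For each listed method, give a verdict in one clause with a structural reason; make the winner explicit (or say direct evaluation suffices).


Method: l'Hôpital's rule (0/0) — plug in 0: top and bottom both hit zero, so differentiate each and retry. The standard small-argument limits would also carry it; the rule is the systematic route.
- dominant-term comparison: this limit is not decided by comparing polynomial growth at infinity.
- conjugate multiplication — the conjugate move applies to radical differences, which this is not.
- l'Hôpital's rule (0/0): yes — fits the structure here.


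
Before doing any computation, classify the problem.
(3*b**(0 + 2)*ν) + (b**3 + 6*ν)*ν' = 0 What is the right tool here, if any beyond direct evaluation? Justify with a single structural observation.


Best approach: the exact-equation method — equality of cross partials is the green light — assemble the potential function term by term.


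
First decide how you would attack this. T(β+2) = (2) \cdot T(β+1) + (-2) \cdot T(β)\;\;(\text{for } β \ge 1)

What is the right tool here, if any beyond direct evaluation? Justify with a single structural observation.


Technique: the characteristic-root method — this is the constant-coefficient homogeneous case — the whole solution in β reduces to a polynomial's roots.


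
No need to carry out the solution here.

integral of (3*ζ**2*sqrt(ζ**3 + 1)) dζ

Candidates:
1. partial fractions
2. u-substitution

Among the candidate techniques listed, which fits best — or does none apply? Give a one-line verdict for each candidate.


Method: u-substitution — a chain-rule shadow: 3*ζ**2 alongside a function of ζ**3 + 1 means u = ζ**3 + 1 unwinds the composition in one step.
- partial fractions — there is no rational-function structure to decompose.
- u-substitution: applicable, and directly so.


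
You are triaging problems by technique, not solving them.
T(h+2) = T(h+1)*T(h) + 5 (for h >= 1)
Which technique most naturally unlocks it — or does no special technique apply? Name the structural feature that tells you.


Method: no special technique — once the recursion is nonlinear, characteristic roots, master substitutions, and summation factors are all off the table.


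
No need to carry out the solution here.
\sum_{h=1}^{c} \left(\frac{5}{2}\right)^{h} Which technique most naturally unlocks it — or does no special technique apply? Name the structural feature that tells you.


Best approach: the geometric series formula — check a ratio of consecutive terms: it is \frac{5}{2}, independent of the index, so the geometric formula closes the sum.


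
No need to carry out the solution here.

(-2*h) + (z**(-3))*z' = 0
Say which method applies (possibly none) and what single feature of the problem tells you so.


Diagnosis: separation of variables — separating collects all z-dependence with the derivative and leaves all h-dependence opposite: variables separate. An exactness check succeeds on this form as well — separation and the potential function arrive at the same answer, separation more directly.


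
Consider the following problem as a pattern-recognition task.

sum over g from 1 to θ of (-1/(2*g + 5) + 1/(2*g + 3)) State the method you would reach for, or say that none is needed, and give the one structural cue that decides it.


Diagnosis: telescoping — each term adds 1/(2*g + 3) and subtracts the same expression advanced one index; that subtracted piece cancels against the next term's added copy — only the boundary terms survive.


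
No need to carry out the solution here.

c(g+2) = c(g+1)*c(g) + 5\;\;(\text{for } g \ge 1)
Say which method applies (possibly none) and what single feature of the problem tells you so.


Diagnosis: no special technique — the sequence value feeds back through itself nonlinearly — linear superposition fails, and every superposition-based closed form fails with it.


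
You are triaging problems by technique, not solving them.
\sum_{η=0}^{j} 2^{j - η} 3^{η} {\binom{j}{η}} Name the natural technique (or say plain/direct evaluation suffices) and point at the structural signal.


Best approach: the binomial theorem — the summand is term η of a binomial expansion in 3 and 2; the whole sum is a single power.


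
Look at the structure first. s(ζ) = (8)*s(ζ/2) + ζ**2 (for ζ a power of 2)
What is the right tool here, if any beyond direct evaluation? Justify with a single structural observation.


Best approach: the master substitution — treat m = log base 2 of ζ as the new clock: one recursion step advances m by one while ζ scales by 2.


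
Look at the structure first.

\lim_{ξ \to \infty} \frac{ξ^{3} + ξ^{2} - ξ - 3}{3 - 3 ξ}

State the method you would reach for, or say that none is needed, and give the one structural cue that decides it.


Method: dominant-term comparison — growth-rate triage: the leading powers of ξ decide the limit, everything else is noise. Differentiating the expression as a single quotient would eventually settle it as well; matching dominant growth settles it immediately.


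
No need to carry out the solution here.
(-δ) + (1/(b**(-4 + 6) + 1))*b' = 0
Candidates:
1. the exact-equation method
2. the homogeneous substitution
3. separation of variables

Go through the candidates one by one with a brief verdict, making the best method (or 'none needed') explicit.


Method: separation of variables — the slope splits multiplicatively: δ carrying all δ-dependence times (b**(-4 + 6) + 1) carrying all b-dependence — separate and integrate.
- the exact-equation method: the cross-partial test holds only vacuously — each coefficient lives in its own variable, so the exactness machinery reads no structure the split form does not already show.
- the homogeneous substitution: the slope changes under joint rescaling, failing the degree-zero test.
- separation of variables: yes — fits the structure here.


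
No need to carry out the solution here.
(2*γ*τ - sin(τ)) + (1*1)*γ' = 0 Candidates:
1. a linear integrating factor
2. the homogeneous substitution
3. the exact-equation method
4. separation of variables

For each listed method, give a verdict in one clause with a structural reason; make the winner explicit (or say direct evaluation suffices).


Method: a linear integrating factor — the unknown enters only to the first power against a nonzero forcing term — the integrating-factor template applies directly.
- a linear integrating factor — applicable, and directly so.
- the homogeneous substitution: rescaling both variables together changes the slope, so no ratio substitution collapses it.
- the exact-equation method: no potential function has this form as its differential, as written.
- separation of variables — the two dependences do not factor apart.


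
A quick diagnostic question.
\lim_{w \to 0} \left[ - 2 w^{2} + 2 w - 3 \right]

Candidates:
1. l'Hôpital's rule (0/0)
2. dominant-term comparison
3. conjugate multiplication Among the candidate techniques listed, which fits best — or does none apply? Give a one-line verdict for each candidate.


Technique: no special technique — no vanishing denominator and no indeterminate clash at the point — evaluation is immediate.
- l'Hôpital's rule (0/0): evaluation at the point is determinate, so the rule has nothing to repair.
- dominant-term comparison: this limit is not decided by comparing polynomial growth at infinity.
- conjugate multiplication: there are no radicals in tension whose conjugate would simplify matters.


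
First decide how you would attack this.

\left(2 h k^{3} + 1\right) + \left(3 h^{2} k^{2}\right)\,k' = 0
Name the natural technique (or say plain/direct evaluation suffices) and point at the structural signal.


Method: the exact-equation method — because the two cross partials coincide, the form is conservative as written — recover its potential in (h, k).


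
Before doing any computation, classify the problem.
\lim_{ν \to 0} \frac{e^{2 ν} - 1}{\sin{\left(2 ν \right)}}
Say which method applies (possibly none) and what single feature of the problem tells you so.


Verdict: l'Hôpital's rule (0/0) — substituting 0 gives 0 over 0; differentiate top and bottom once and re-evaluate. The standard small-argument limits would also carry it; the rule is the systematic route.


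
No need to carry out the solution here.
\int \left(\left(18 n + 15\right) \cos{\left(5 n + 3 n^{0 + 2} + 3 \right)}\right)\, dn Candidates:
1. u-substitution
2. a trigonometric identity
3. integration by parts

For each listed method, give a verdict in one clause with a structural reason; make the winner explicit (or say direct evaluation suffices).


Best approach: u-substitution — a chain-rule shadow: 18 n + 15 alongside a function of (5 n + 3 n^{0 + 2} + 3) means u = (5 n + 3 n^{0 + 2} + 3) unwinds the composition in one step.
- u-substitution: a fit — the right tool for this form.
- a trigonometric identity: no even trigonometric power and no product of distinct frequencies to rewrite.
- integration by parts — the non-polynomial partner is not one of the parts kernels — exp, sine, or cosine with a degree-1 argument, or a logarithm.


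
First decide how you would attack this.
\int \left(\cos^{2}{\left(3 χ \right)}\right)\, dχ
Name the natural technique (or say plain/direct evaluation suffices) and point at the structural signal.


Technique: a trigonometric identity — \cos^{2}{\left(3 χ \right)} carries an even exponent — trade it for double-angle cosines before integrating.


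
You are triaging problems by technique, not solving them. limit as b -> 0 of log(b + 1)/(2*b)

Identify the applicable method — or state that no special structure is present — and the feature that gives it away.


Technique: l'Hôpital's rule (0/0) — the 0/0 form at 0 is the signature situation for l'Hôpital's rule. A local series expansion at the point resolves it as well; the rule is the packaged version of that step.


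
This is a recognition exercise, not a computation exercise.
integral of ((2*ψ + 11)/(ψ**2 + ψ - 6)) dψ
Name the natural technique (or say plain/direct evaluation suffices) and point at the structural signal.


Method: partial fractions — with ψ**2 + ψ - 6 factorable and the degree on top strictly smaller, simple-fraction decomposition is immediate.


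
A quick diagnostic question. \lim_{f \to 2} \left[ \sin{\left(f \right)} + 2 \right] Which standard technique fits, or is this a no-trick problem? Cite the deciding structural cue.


Verdict: no special technique — no zero denominators, no indeterminate clash at 2 — substitute and read off the value.


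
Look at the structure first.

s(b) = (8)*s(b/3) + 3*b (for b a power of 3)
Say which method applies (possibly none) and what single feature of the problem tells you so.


Method: the master substitution — the argument contracts 3-fold per step: reindex b exponentially and solve the linear recurrence in the new index.


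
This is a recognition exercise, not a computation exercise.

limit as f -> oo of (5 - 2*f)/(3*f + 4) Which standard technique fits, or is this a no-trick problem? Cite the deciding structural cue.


Diagnosis: dominant-term comparison — growth-rate triage: the leading powers of f decide the limit, everything else is noise. As a single quotient, the ∞/∞ shape would yield to repeated differentiation as well — the growth comparison gets there in one look.
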